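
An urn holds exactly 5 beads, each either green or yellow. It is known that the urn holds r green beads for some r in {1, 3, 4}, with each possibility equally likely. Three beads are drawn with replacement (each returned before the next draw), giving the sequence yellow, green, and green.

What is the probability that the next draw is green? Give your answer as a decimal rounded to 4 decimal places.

0.6421

The likelihood of the observed sequence under each hypothesis: P(data | r = 1) = (4/5)(1/5)(1/5) = 4/125; P(data | r = 3) = (2/5)(3/5)(3/5) = 18/125; P(data | r = 4) = (1/5)(4/5)(4/5) = 16/125.
Multiplying each by its prior: 1/3 · 4/125 = 4/375, 1/3 · 18/125 = 6/125, 1/3 · 16/125 = 16/375; summing to 38/375.
Normalising, the posterior is P(r = 1 | data) = 2/19, P(r = 3 | data) = 9/19, P(r = 4 | data) = 8/19.
So P(green next | data) = Σ P(green next | H) P(H | data) = (1/5)(2/19) + (3/5)(9/19) + (4/5)(8/19) = 61/95.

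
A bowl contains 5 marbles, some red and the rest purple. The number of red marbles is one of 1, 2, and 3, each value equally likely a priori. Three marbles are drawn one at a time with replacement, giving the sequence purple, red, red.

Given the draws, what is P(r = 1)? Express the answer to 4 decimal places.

Compute the likelihood of the observed sequence for each case: P(data | r = 1) = (4/5)(1/5)(1/5) = 4/125; P(data | r = 2) = (3/5)(2/5)(2/5) = 12/125; P(data | r = 3) = (2/5)(3/5)(3/5) = 18/125.
Weighting by the prior gives 1/3 · 4/125 = 4/375, 1/3 · 12/125 = 4/125, 1/3 · 18/125 = 6/125; summing to 34/375.
By Bayes' rule, P(r = 1 | data) = (4/375) / (34/375) = 2/17.

0.1176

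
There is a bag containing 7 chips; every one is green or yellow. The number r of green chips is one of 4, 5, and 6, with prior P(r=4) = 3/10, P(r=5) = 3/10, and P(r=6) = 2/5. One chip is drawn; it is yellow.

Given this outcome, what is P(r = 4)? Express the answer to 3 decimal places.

0.474

Under each hypothesis, the probability of this draw is: P(data | r = 4) = (3/7) = 3/7; P(data | r = 5) = (2/7) = 2/7; P(data | r = 6) = (1/7) = 1/7.
Multiplying each by its prior: 3/10 · 3/7 = 9/70, 3/10 · 2/7 = 3/35, 2/5 · 1/7 = 2/35; with total 19/70.
By Bayes' rule, P(r = 4 | data) = (9/70) / (19/70) = 9/19.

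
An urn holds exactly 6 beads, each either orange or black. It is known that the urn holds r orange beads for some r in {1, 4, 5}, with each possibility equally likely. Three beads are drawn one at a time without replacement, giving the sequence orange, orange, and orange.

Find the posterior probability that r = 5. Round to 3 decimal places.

0.714

The likelihood of the observed sequence under each hypothesis: P(data | r = 1) = (1/6)(0/5) = 0; P(data | r = 4) = (4/6)(3/5)(2/4) = 1/5; P(data | r = 5) = (5/6)(4/5)(3/4) = 1/2.
The prior-weighted likelihoods are 1/3 · 0 = 0, 1/3 · 1/5 = 1/15, 1/3 · 1/2 = 1/6; summing to 7/30.
By Bayes' rule, P(r = 5 | data) = (1/6) / (7/30) = 5/7.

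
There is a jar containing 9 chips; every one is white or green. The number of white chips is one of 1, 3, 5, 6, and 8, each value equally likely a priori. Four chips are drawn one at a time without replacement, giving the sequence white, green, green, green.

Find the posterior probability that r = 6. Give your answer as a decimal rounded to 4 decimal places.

Compute the likelihood of the observed sequence for each case: P(data | r = 1) = (1/9)(8/8)(7/7)(6/6) = 0.11111; P(data | r = 3) = (3/9)(6/8)(5/7)(4/6) = 0.11905; P(data | r = 5) = (5/9)(4/8)(3/7)(2/6) = 0.039683; P(data | r = 6) = (6/9)(3/8)(2/7)(1/6) = 0.011905; P(data | r = 8) = (8/9)(1/8)(0/7) = 0.
Multiplying each by its prior: 1/5 · 0.11111 = 0.022222, 1/5 · 0.11905 = 0.02381, 1/5 · 0.039683 = 0.0079365, 1/5 · 0.011905 = 0.002381, 1/5 · 0 = 0; summing to 0.056349.
Hence P(r = 6 | data) = (0.002381) / (0.056349) = 0.042254.

0.0423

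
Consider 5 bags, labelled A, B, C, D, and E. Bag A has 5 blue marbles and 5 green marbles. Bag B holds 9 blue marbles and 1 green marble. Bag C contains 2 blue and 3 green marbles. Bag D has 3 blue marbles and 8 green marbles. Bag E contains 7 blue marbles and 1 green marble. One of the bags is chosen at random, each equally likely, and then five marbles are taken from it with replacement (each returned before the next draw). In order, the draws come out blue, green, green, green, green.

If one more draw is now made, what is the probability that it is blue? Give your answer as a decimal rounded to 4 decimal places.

0.3597

For each hypothesis, P(data | H) works out to: P(data | bag A) = (5/10)(5/10)(5/10)(5/10)(5/10) = 0.03125; P(data | bag B) = (9/10)(1/10)(1/10)(1/10)(1/10) = 9e-05; P(data | bag C) = (2/5)(3/5)(3/5)(3/5)(3/5) = 0.05184; P(data | bag D) = (3/11)(8/11)(8/11)(8/11)(8/11) = 0.076299; P(data | bag E) = (7/8)(1/8)(1/8)(1/8)(1/8) = 0.00021362.
Multiplying each by its prior: 1/5 · 0.03125 = 0.00625, 1/5 · 9e-05 = 1.8e-05, 1/5 · 0.05184 = 0.010368, 1/5 · 0.076299 = 0.01526, 1/5 · 0.00021362 = 4.2725e-05; with total 0.031938.
Normalising, the posterior is P(bag A | data) = 0.19569, P(bag B | data) = 0.00056358, P(bag C | data) = 0.32462, P(bag D | data) = 0.47779, P(bag E | data) = 0.0013377.
The predictive probability is P(blue next | data) = (1/2)(0.19569) + (9/10)(0.00056358) + (2/5)(0.32462) + (3/11)(0.47779) + (7/8)(0.0013377) = 0.35968.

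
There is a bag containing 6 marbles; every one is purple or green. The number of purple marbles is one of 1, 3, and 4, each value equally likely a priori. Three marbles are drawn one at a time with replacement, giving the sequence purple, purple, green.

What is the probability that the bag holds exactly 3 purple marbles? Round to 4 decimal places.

0.4219

For each hypothesis, P(data | H) works out to: P(data | r = 1) = (1/6)(1/6)(5/6) = 5/216; P(data | r = 3) = (3/6)(3/6)(3/6) = 1/8; P(data | r = 4) = (4/6)(4/6)(2/6) = 4/27.
Weighting by the prior gives 1/3 · 5/216 = 5/648, 1/3 · 1/8 = 1/24, 1/3 · 4/27 = 4/81; with total 8/81.
Therefore the posterior P(r = 3 | data) = (1/24) / (8/81) = 27/64.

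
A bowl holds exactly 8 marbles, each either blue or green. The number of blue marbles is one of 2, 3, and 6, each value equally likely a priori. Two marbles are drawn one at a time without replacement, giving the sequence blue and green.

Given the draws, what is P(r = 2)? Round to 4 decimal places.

0.3077

The likelihood of the observed sequence under each hypothesis: P(data | r = 2) = (2/8)(6/7) = 3/14; P(data | r = 3) = (3/8)(5/7) = 15/56; P(data | r = 6) = (6/8)(2/7) = 3/14.
Multiplying each by its prior: 1/3 · 3/14 = 1/14, 1/3 · 15/56 = 5/56, 1/3 · 3/14 = 1/14; these sum to 13/56.
Therefore the posterior P(r = 2 | data) = (1/14) / (13/56) = 4/13.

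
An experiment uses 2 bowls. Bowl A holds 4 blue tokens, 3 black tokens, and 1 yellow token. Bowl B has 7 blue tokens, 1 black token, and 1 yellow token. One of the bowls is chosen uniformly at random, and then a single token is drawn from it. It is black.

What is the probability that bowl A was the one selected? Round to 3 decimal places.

The likelihood of this draw under each hypothesis: P(data | bowl A) = (3/8) = 3/8; P(data | bowl B) = (1/9) = 1/9.
Multiplying each by its prior: 1/2 · 3/8 = 3/16, 1/2 · 1/9 = 1/18; summing to 35/144.
Hence P(bowl A | data) = (3/16) / (35/144) = 27/35.

0.771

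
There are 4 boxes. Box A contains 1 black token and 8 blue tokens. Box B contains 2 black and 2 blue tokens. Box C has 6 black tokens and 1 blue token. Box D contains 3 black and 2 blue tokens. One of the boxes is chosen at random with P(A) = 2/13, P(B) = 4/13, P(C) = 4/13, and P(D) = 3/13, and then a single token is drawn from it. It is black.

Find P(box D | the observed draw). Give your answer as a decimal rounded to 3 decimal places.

0.242

For each hypothesis, P(data | H) works out to: P(data | box A) = (1/9) = 0.11111; P(data | box B) = (2/4) = 0.5; P(data | box C) = (6/7) = 0.85714; P(data | box D) = (3/5) = 0.6.
Multiplying each by its prior: 2/13 · 0.11111 = 0.017094, 4/13 · 0.5 = 0.15385, 4/13 · 0.85714 = 0.26374, 3/13 · 0.6 = 0.13846; with total 0.57314.
Therefore the posterior P(box D | data) = (0.13846) / (0.57314) = 0.24159.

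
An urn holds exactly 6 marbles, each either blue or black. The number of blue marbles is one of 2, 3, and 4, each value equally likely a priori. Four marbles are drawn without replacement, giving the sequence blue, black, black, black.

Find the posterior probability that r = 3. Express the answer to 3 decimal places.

The likelihood of the observed sequence under each hypothesis: P(data | r = 2) = (2/6)(4/5)(3/4)(2/3) = 2/15; P(data | r = 3) = (3/6)(3/5)(2/4)(1/3) = 1/20; P(data | r = 4) = (4/6)(2/5)(1/4)(0/3) = 0.
Weighting by the prior gives 1/3 · 2/15 = 2/45, 1/3 · 1/20 = 1/60, 1/3 · 0 = 0; summing to 11/180.
So P(r = 3 | data) = (1/60) / (11/180) = 3/11.

0.273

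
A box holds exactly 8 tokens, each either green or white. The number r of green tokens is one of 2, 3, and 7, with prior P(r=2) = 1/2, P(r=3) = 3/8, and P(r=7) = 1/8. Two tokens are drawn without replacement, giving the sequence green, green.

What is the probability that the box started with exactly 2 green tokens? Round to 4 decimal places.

Under each hypothesis, the probability of the observed sequence is: P(data | r = 2) = (2/8)(1/7) = 1/28; P(data | r = 3) = (3/8)(2/7) = 3/28; P(data | r = 7) = (7/8)(6/7) = 3/4.
Multiplying each by its prior: 1/2 · 1/28 = 1/56, 3/8 · 3/28 = 9/224, 1/8 · 3/4 = 3/32; summing to 17/112.
So P(r = 2 | data) = (1/56) / (17/112) = 2/17.

0.1176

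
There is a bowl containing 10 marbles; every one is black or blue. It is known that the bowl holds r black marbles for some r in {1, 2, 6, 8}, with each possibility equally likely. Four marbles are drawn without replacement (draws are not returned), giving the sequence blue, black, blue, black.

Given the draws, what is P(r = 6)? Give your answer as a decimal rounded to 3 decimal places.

0.616

For each hypothesis, P(data | H) works out to: P(data | r = 1) = (9/10)(1/9)(8/8)(0/7) = 0; P(data | r = 2) = (8/10)(2/9)(7/8)(1/7) = 0.022222; P(data | r = 6) = (4/10)(6/9)(3/8)(5/7) = 0.071429; P(data | r = 8) = (2/10)(8/9)(1/8)(7/7) = 0.022222.
Multiplying each by its prior: 1/4 · 0 = 0, 1/4 · 0.022222 = 0.0055556, 1/4 · 0.071429 = 0.017857, 1/4 · 0.022222 = 0.0055556; these sum to 0.028968.
So P(r = 6 | data) = (0.017857) / (0.028968) = 0.61644.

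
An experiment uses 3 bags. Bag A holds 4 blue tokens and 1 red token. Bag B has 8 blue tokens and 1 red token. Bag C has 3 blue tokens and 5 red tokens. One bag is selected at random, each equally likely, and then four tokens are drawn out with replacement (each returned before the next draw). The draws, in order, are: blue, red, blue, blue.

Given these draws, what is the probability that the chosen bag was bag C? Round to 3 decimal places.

Compute the likelihood of the observed sequence for each case: P(data | bag A) = (4/5)(1/5)(4/5)(4/5) = 0.1024; P(data | bag B) = (8/9)(1/9)(8/9)(8/9) = 0.078037; P(data | bag C) = (3/8)(5/8)(3/8)(3/8) = 0.032959.
The prior-weighted likelihoods are 1/3 · 0.1024 = 0.034133, 1/3 · 0.078037 = 0.026012, 1/3 · 0.032959 = 0.010986; these sum to 0.071132.
Hence P(bag C | data) = (0.010986) / (0.071132) = 0.15445.

0.154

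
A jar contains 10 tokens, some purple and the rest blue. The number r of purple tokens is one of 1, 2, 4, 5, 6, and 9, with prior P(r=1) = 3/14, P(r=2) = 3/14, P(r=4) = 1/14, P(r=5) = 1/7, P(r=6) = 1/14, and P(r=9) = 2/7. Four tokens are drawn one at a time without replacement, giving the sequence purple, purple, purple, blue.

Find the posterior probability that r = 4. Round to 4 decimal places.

0.0444

Compute the likelihood of the observed sequence for each case: P(data | r = 1) = (1/10)(0/9) = 0; P(data | r = 2) = (2/10)(1/9)(0/8) = 0; P(data | r = 4) = (4/10)(3/9)(2/8)(6/7) = 1/35; P(data | r = 5) = (5/10)(4/9)(3/8)(5/7) = 5/84; P(data | r = 6) = (6/10)(5/9)(4/8)(4/7) = 2/21; P(data | r = 9) = (9/10)(8/9)(7/8)(1/7) = 1/10.
Multiplying each by its prior: 3/14 · 0 = 0, 3/14 · 0 = 0, 1/14 · 1/35 = 1/490, 1/7 · 5/84 = 5/588, 1/14 · 2/21 = 1/147, 2/7 · 1/10 = 1/35; summing to 9/196.
Therefore the posterior P(r = 4 | data) = (1/490) / (9/196) = 2/45.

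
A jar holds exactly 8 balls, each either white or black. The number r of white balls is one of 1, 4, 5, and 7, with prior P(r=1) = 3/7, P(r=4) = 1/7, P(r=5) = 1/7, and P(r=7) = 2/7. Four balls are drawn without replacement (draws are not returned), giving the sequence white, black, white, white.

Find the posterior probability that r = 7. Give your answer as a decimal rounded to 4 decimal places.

For each hypothesis, P(data | H) works out to: P(data | r = 1) = (1/8)(7/7)(0/6) = 0; P(data | r = 4) = (4/8)(4/7)(3/6)(2/5) = 2/35; P(data | r = 5) = (5/8)(3/7)(4/6)(3/5) = 3/28; P(data | r = 7) = (7/8)(1/7)(6/6)(5/5) = 1/8.
Weighting by the prior gives 3/7 · 0 = 0, 1/7 · 2/35 = 2/245, 1/7 · 3/28 = 3/196, 2/7 · 1/8 = 1/28; with total 29/490.
Hence P(r = 7 | data) = (1/28) / (29/490) = 35/58.

0.6034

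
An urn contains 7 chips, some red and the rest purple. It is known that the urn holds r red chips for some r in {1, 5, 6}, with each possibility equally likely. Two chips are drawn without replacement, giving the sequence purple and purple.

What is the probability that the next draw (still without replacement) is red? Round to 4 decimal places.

Under each hypothesis, the probability of the observed sequence is: P(data | r = 1) = (6/7)(5/6) = 5/7; P(data | r = 5) = (2/7)(1/6) = 1/21; P(data | r = 6) = (1/7)(0/6) = 0.
Multiplying each by its prior: 1/3 · 5/7 = 5/21, 1/3 · 1/21 = 1/63, 1/3 · 0 = 0; with total 16/63.
Normalising, the posterior is P(r = 1 | data) = 15/16, P(r = 5 | data) = 1/16, P(r = 6 | data) = 0.
The predictive probability is P(red next | data) = (1/5)(15/16) + (1)(1/16) = 1/4.

0.2500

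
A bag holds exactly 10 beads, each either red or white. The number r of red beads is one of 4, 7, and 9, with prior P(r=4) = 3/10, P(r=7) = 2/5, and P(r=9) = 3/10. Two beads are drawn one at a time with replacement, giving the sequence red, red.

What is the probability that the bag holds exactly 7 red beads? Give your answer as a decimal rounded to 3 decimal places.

Compute the likelihood of the observed sequence for each case: P(data | r = 4) = (4/10)(4/10) = 4/25; P(data | r = 7) = (7/10)(7/10) = 49/100; P(data | r = 9) = (9/10)(9/10) = 81/100.
Weighting by the prior gives 3/10 · 4/25 = 6/125, 2/5 · 49/100 = 49/250, 3/10 · 81/100 = 243/1000; summing to 487/1000.
Therefore the posterior P(r = 7 | data) = (49/250) / (487/1000) = 196/487.

0.402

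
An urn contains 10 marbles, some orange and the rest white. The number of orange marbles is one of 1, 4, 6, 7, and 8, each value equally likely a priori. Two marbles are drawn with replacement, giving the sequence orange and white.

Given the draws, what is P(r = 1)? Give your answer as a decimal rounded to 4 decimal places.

Under each hypothesis, the probability of the observed sequence is: P(data | r = 1) = (1/10)(9/10) = 9/100; P(data | r = 4) = (4/10)(6/10) = 6/25; P(data | r = 6) = (6/10)(4/10) = 6/25; P(data | r = 7) = (7/10)(3/10) = 21/100; P(data | r = 8) = (8/10)(2/10) = 4/25.
Weighting by the prior gives 1/5 · 9/100 = 9/500, 1/5 · 6/25 = 6/125, 1/5 · 6/25 = 6/125, 1/5 · 21/100 = 21/500, 1/5 · 4/25 = 4/125; these sum to 47/250.
Therefore the posterior P(r = 1 | data) = (9/500) / (47/250) = 9/94.

0.0957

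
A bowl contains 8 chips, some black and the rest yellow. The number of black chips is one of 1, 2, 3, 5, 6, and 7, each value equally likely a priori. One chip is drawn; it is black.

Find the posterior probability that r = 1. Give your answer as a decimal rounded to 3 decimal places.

Compute the likelihood of this draw for each case: P(data | r = 1) = (1/8) = 1/8; P(data | r = 2) = (2/8) = 1/4; P(data | r = 3) = (3/8) = 3/8; P(data | r = 5) = (5/8) = 5/8; P(data | r = 6) = (6/8) = 3/4; P(data | r = 7) = (7/8) = 7/8.
Multiplying each by its prior: 1/6 · 1/8 = 1/48, 1/6 · 1/4 = 1/24, 1/6 · 3/8 = 1/16, 1/6 · 5/8 = 5/48, 1/6 · 3/4 = 1/8, 1/6 · 7/8 = 7/48; with total 1/2.
By Bayes' rule, P(r = 1 | data) = (1/48) / (1/2) = 1/24.

0.042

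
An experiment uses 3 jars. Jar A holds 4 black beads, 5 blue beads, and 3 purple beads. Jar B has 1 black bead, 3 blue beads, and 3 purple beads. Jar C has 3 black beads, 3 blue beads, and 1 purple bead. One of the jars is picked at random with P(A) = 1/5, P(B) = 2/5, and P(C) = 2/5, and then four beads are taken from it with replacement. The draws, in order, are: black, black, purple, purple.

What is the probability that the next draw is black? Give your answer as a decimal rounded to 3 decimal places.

0.301

Under each hypothesis, the probability of the observed sequence is: P(data | jar A) = (4/12)(4/12)(3/12)(3/12) = 0.0069444; P(data | jar B) = (1/7)(1/7)(3/7)(3/7) = 0.0037484; P(data | jar C) = (3/7)(3/7)(1/7)(1/7) = 0.0037484.
Weighting by the prior gives 1/5 · 0.0069444 = 0.0013889, 2/5 · 0.0037484 = 0.0014994, 2/5 · 0.0037484 = 0.0014994; these sum to 0.0043876.
Normalising, the posterior is P(jar A | data) = 0.31655, P(jar B | data) = 0.34173, P(jar C | data) = 0.34173.
Averaging over the posterior, P(black next | data) = (1/3)(0.31655) + (1/7)(0.34173) + (3/7)(0.34173) = 0.30079.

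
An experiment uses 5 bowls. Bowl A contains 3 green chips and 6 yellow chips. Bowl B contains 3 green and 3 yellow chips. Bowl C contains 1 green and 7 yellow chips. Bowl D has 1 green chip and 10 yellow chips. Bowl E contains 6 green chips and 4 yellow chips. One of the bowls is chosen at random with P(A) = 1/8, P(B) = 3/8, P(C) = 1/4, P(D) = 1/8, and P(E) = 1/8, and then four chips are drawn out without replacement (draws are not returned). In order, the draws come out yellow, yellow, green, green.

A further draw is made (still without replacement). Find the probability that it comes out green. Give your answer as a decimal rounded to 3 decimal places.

0.486

Compute the likelihood of the observed sequence for each case: P(data | bowl A) = (6/9)(5/8)(3/7)(2/6) = 0.059524; P(data | bowl B) = (3/6)(2/5)(3/4)(2/3) = 0.1; P(data | bowl C) = (7/8)(6/7)(1/6)(0/5) = 0; P(data | bowl D) = (10/11)(9/10)(1/9)(0/8) = 0; P(data | bowl E) = (4/10)(3/9)(6/8)(5/7) = 0.071429.
Multiplying each by its prior: 1/8 · 0.059524 = 0.0074405, 3/8 · 0.1 = 0.0375, 1/4 · 0 = 0, 1/8 · 0 = 0, 1/8 · 0.071429 = 0.0089286; summing to 0.053869.
The posterior is then P(bowl A | data) = 0.13812, P(bowl B | data) = 0.69613, P(bowl C | data) = 0, P(bowl D | data) = 0, P(bowl E | data) = 0.16575.
So P(green next | data) = Σ P(green next | H) P(H | data) = (1/5)(0.13812) + (1/2)(0.69613) + (2/3)(0.16575) = 0.48619.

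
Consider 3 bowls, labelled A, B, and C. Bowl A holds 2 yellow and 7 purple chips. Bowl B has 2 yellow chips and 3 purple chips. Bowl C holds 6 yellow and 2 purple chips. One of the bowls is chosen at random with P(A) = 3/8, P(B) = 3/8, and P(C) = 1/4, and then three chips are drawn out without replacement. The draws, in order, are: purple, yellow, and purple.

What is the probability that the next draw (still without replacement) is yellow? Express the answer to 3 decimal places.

0.388

Compute the likelihood of the observed sequence for each case: P(data | bowl A) = (7/9)(2/8)(6/7) = 1/6; P(data | bowl B) = (3/5)(2/4)(2/3) = 1/5; P(data | bowl C) = (2/8)(6/7)(1/6) = 1/28.
The prior-weighted likelihoods are 3/8 · 1/6 = 1/16, 3/8 · 1/5 = 3/40, 1/4 · 1/28 = 1/112; these sum to 41/280.
Dividing through by the total gives posterior P(bowl A | data) = 35/82, P(bowl B | data) = 21/41, P(bowl C | data) = 5/82.
Averaging over the posterior, P(yellow next | data) = (1/6)(35/82) + (1/2)(21/41) + (1)(5/82) = 191/492.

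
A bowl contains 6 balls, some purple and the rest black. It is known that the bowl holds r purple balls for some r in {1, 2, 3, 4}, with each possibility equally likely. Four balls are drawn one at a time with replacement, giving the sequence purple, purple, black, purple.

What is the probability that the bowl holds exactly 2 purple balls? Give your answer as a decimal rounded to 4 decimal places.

For each hypothesis, P(data | H) works out to: P(data | r = 1) = (1/6)(1/6)(5/6)(1/6) = 0.003858; P(data | r = 2) = (2/6)(2/6)(4/6)(2/6) = 0.024691; P(data | r = 3) = (3/6)(3/6)(3/6)(3/6) = 0.0625; P(data | r = 4) = (4/6)(4/6)(2/6)(4/6) = 0.098765.
Multiplying each by its prior: 1/4 · 0.003858 = 0.00096451, 1/4 · 0.024691 = 0.0061728, 1/4 · 0.0625 = 0.015625, 1/4 · 0.098765 = 0.024691; summing to 0.047454.
Therefore the posterior P(r = 2 | data) = (0.0061728) / (0.047454) = 0.13008.

0.1301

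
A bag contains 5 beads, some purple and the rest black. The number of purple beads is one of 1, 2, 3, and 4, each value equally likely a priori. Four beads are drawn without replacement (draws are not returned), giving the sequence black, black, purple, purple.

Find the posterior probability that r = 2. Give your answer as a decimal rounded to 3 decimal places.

0.500

The likelihood of the observed sequence under each hypothesis: P(data | r = 1) = (4/5)(3/4)(1/3)(0/2) = 0; P(data | r = 2) = (3/5)(2/4)(2/3)(1/2) = 1/10; P(data | r = 3) = (2/5)(1/4)(3/3)(2/2) = 1/10; P(data | r = 4) = (1/5)(0/4) = 0.
Weighting by the prior gives 1/4 · 0 = 0, 1/4 · 1/10 = 1/40, 1/4 · 1/10 = 1/40, 1/4 · 0 = 0; these sum to 1/20.
By Bayes' rule, P(r = 2 | data) = (1/40) / (1/20) = 1/2.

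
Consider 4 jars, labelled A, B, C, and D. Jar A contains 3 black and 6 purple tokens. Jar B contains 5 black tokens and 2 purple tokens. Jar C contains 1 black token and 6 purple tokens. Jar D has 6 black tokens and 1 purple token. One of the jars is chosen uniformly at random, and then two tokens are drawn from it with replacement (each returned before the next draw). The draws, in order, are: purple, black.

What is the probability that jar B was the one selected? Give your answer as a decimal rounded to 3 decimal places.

Compute the likelihood of the observed sequence for each case: P(data | jar A) = (6/9)(3/9) = 2/9; P(data | jar B) = (2/7)(5/7) = 10/49; P(data | jar C) = (6/7)(1/7) = 6/49; P(data | jar D) = (1/7)(6/7) = 6/49.
Multiplying each by its prior: 1/4 · 2/9 = 1/18, 1/4 · 10/49 = 5/98, 1/4 · 6/49 = 3/98, 1/4 · 6/49 = 3/98; summing to 74/441.
Hence P(jar B | data) = (5/98) / (74/441) = 45/148.

0.304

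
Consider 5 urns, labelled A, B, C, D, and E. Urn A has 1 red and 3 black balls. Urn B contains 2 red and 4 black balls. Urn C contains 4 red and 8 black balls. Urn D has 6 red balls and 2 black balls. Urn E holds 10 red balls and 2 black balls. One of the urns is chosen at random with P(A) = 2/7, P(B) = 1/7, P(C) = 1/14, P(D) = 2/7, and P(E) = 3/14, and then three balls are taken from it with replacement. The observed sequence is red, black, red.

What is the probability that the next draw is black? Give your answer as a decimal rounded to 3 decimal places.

0.369

For each hypothesis, P(data | H) works out to: P(data | urn A) = (1/4)(3/4)(1/4) = 0.046875; P(data | urn B) = (2/6)(4/6)(2/6) = 0.074074; P(data | urn C) = (4/12)(8/12)(4/12) = 0.074074; P(data | urn D) = (6/8)(2/8)(6/8) = 0.14062; P(data | urn E) = (10/12)(2/12)(10/12) = 0.11574.
Multiplying each by its prior: 2/7 · 0.046875 = 0.013393, 1/7 · 0.074074 = 0.010582, 1/14 · 0.074074 = 0.005291, 2/7 · 0.14062 = 0.040179, 3/14 · 0.11574 = 0.024802; with total 0.094246.
Normalising, the posterior is P(urn A | data) = 0.14211, P(urn B | data) = 0.11228, P(urn C | data) = 0.05614, P(urn D | data) = 0.42632, P(urn E | data) = 0.26316.
So P(black next | data) = Σ P(black next | H) P(H | data) = (3/4)(0.14211) + (2/3)(0.11228) + (2/3)(0.05614) + (1/4)(0.42632) + (1/6)(0.26316) = 0.3693.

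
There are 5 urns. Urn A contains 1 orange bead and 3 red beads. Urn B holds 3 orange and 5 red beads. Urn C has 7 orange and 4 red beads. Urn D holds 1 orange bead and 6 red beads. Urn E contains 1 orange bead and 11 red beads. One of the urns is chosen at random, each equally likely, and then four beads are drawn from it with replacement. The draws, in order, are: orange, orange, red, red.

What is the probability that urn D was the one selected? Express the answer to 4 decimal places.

Under each hypothesis, the probability of the observed sequence is: P(data | urn A) = (1/4)(1/4)(3/4)(3/4) = 0.035156; P(data | urn B) = (3/8)(3/8)(5/8)(5/8) = 0.054932; P(data | urn C) = (7/11)(7/11)(4/11)(4/11) = 0.053548; P(data | urn D) = (1/7)(1/7)(6/7)(6/7) = 0.014994; P(data | urn E) = (1/12)(1/12)(11/12)(11/12) = 0.0058353.
Multiplying each by its prior: 1/5 · 0.035156 = 0.0070313, 1/5 · 0.054932 = 0.010986, 1/5 · 0.053548 = 0.01071, 1/5 · 0.014994 = 0.0029988, 1/5 · 0.0058353 = 0.0011671; these sum to 0.032893.
So P(urn D | data) = (0.0029988) / (0.032893) = 0.091167.

0.0912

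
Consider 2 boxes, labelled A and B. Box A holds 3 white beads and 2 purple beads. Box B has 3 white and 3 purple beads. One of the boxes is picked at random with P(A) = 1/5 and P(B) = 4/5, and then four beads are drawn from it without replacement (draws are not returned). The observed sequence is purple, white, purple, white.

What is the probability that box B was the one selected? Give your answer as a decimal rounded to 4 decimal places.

Under each hypothesis, the probability of the observed sequence is: P(data | box A) = (2/5)(3/4)(1/3)(2/2) = 1/10; P(data | box B) = (3/6)(3/5)(2/4)(2/3) = 1/10.
Weighting by the prior gives 1/5 · 1/10 = 1/50, 4/5 · 1/10 = 2/25; these sum to 1/10.
Therefore the posterior P(box B | data) = (2/25) / (1/10) = 4/5.

0.8000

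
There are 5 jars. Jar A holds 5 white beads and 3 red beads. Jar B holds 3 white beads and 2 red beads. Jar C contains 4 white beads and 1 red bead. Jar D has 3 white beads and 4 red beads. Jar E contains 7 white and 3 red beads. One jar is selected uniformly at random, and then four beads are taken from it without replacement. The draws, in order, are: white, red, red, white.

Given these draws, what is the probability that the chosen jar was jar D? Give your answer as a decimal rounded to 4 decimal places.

Under each hypothesis, the probability of the observed sequence is: P(data | jar A) = (5/8)(3/7)(2/6)(4/5) = 1/14; P(data | jar B) = (3/5)(2/4)(1/3)(2/2) = 1/10; P(data | jar C) = (4/5)(1/4)(0/3) = 0; P(data | jar D) = (3/7)(4/6)(3/5)(2/4) = 3/35; P(data | jar E) = (7/10)(3/9)(2/8)(6/7) = 1/20.
Weighting by the prior gives 1/5 · 1/14 = 1/70, 1/5 · 1/10 = 1/50, 1/5 · 0 = 0, 1/5 · 3/35 = 3/175, 1/5 · 1/20 = 1/100; summing to 43/700.
Therefore the posterior P(jar D | data) = (3/175) / (43/700) = 12/43.

0.2791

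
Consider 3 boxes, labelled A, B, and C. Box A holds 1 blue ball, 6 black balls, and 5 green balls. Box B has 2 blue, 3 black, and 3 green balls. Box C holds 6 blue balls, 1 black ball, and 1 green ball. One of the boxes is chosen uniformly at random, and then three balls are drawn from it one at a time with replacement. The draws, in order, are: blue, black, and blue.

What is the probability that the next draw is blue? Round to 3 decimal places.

For each hypothesis, P(data | H) works out to: P(data | box A) = (1/12)(6/12)(1/12) = 1/288; P(data | box B) = (2/8)(3/8)(2/8) = 3/128; P(data | box C) = (6/8)(1/8)(6/8) = 9/128.
The prior-weighted likelihoods are 1/3 · 1/288 = 1/864, 1/3 · 3/128 = 1/128, 1/3 · 9/128 = 3/128; with total 7/216.
Dividing through by the total gives posterior P(box A | data) = 1/28, P(box B | data) = 27/112, P(box C | data) = 81/112.
So P(blue next | data) = Σ P(blue next | H) P(H | data) = (1/12)(1/28) + (1/4)(27/112) + (3/4)(81/112) = 407/672.

0.606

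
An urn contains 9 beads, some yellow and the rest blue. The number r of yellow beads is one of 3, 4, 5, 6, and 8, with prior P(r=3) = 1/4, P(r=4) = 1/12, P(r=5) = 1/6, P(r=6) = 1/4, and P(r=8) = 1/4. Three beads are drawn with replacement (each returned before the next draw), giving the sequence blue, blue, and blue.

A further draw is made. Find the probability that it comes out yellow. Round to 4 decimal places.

Under each hypothesis, the probability of the observed sequence is: P(data | r = 3) = (6/9)(6/9)(6/9) = 0.2963; P(data | r = 4) = (5/9)(5/9)(5/9) = 0.17147; P(data | r = 5) = (4/9)(4/9)(4/9) = 0.087791; P(data | r = 6) = (3/9)(3/9)(3/9) = 0.037037; P(data | r = 8) = (1/9)(1/9)(1/9) = 0.0013717.
Multiplying each by its prior: 1/4 · 0.2963 = 0.074074, 1/12 · 0.17147 = 0.014289, 1/6 · 0.087791 = 0.014632, 1/4 · 0.037037 = 0.0092593, 1/4 · 0.0013717 = 0.00034294; with total 0.1126.
Dividing through by the total gives posterior P(r = 3 | data) = 0.65787, P(r = 4 | data) = 0.1269, P(r = 5 | data) = 0.12995, P(r = 6 | data) = 0.082234, P(r = 8 | data) = 0.0030457.
So P(yellow next | data) = Σ P(yellow next | H) P(H | data) = (1/3)(0.65787) + (4/9)(0.1269) + (5/9)(0.12995) + (2/3)(0.082234) + (8/9)(0.0030457) = 0.40541.

0.4054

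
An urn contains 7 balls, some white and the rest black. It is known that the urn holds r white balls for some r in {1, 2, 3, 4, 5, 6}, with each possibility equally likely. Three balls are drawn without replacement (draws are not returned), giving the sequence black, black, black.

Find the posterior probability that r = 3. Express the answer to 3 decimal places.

0.114

Compute the likelihood of the observed sequence for each case: P(data | r = 1) = (6/7)(5/6)(4/5) = 4/7; P(data | r = 2) = (5/7)(4/6)(3/5) = 2/7; P(data | r = 3) = (4/7)(3/6)(2/5) = 4/35; P(data | r = 4) = (3/7)(2/6)(1/5) = 1/35; P(data | r = 5) = (2/7)(1/6)(0/5) = 0; P(data | r = 6) = (1/7)(0/6) = 0.
Multiplying each by its prior: 1/6 · 4/7 = 2/21, 1/6 · 2/7 = 1/21, 1/6 · 4/35 = 2/105, 1/6 · 1/35 = 1/210, 1/6 · 0 = 0, 1/6 · 0 = 0; with total 1/6.
By Bayes' rule, P(r = 3 | data) = (2/105) / (1/6) = 4/35.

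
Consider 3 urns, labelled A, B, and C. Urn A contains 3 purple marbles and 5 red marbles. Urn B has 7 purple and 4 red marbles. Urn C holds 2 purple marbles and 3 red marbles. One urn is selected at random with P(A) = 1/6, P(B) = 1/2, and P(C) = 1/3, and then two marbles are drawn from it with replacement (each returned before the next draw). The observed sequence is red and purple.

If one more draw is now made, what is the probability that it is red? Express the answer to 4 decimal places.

0.4877

Under each hypothesis, the probability of the observed sequence is: P(data | urn A) = (5/8)(3/8) = 0.23438; P(data | urn B) = (4/11)(7/11) = 0.2314; P(data | urn C) = (3/5)(2/5) = 0.24.
Weighting by the prior gives 1/6 · 0.23438 = 0.039062, 1/2 · 0.2314 = 0.1157, 1/3 · 0.24 = 0.08; these sum to 0.23476.
The posterior is then P(urn A | data) = 0.16639, P(urn B | data) = 0.49284, P(urn C | data) = 0.34077.
So P(red next | data) = Σ P(red next | H) P(H | data) = (5/8)(0.16639) + (4/11)(0.49284) + (3/5)(0.34077) = 0.48767.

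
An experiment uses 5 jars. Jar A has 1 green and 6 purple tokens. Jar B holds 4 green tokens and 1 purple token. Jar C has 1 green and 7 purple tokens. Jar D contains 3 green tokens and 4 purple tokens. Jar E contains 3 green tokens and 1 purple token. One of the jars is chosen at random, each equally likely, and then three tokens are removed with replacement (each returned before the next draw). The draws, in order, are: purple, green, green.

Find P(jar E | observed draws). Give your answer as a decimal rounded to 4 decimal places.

0.3474

Under each hypothesis, the probability of the observed sequence is: P(data | jar A) = (6/7)(1/7)(1/7) = 0.017493; P(data | jar B) = (1/5)(4/5)(4/5) = 0.128; P(data | jar C) = (7/8)(1/8)(1/8) = 0.013672; P(data | jar D) = (4/7)(3/7)(3/7) = 0.10496; P(data | jar E) = (1/4)(3/4)(3/4) = 0.14062.
The prior-weighted likelihoods are 1/5 · 0.017493 = 0.0034985, 1/5 · 0.128 = 0.0256, 1/5 · 0.013672 = 0.0027344, 1/5 · 0.10496 = 0.020991, 1/5 · 0.14062 = 0.028125; summing to 0.080949.
Hence P(jar E | data) = (0.028125) / (0.080949) = 0.34744.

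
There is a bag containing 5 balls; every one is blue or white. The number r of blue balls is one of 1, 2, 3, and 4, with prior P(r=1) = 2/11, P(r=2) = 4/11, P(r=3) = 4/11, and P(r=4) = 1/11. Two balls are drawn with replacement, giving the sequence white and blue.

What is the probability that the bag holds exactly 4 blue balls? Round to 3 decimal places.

0.067

The likelihood of the observed sequence under each hypothesis: P(data | r = 1) = (4/5)(1/5) = 4/25; P(data | r = 2) = (3/5)(2/5) = 6/25; P(data | r = 3) = (2/5)(3/5) = 6/25; P(data | r = 4) = (1/5)(4/5) = 4/25.
Multiplying each by its prior: 2/11 · 4/25 = 8/275, 4/11 · 6/25 = 24/275, 4/11 · 6/25 = 24/275, 1/11 · 4/25 = 4/275; these sum to 12/55.
Therefore the posterior P(r = 4 | data) = (4/275) / (12/55) = 1/15.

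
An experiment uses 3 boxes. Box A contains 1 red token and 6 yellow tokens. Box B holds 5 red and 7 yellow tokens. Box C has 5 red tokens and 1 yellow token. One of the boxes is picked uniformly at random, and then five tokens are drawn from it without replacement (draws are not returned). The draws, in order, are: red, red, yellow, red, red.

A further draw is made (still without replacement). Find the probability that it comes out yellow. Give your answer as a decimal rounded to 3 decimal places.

The likelihood of the observed sequence under each hypothesis: P(data | box A) = (1/7)(0/6) = 0; P(data | box B) = (5/12)(4/11)(7/10)(3/9)(2/8) = 0.0088384; P(data | box C) = (5/6)(4/5)(1/4)(3/3)(2/2) = 0.16667.
The prior-weighted likelihoods are 1/3 · 0 = 0, 1/3 · 0.0088384 = 0.0029461, 1/3 · 0.16667 = 0.055556; summing to 0.058502.
The posterior is then P(box A | data) = 0, P(box B | data) = 0.05036, P(box C | data) = 0.94964.
So P(yellow next | data) = Σ P(yellow next | H) P(H | data) = (6/7)(0.05036) + (0)(0.94964) = 0.043165.

0.043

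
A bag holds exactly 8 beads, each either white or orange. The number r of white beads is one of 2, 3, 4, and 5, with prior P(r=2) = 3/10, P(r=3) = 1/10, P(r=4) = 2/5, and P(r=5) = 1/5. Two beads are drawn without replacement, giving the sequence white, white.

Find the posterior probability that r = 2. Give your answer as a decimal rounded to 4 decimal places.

For each hypothesis, P(data | H) works out to: P(data | r = 2) = (2/8)(1/7) = 1/28; P(data | r = 3) = (3/8)(2/7) = 3/28; P(data | r = 4) = (4/8)(3/7) = 3/14; P(data | r = 5) = (5/8)(4/7) = 5/14.
Weighting by the prior gives 3/10 · 1/28 = 3/280, 1/10 · 3/28 = 3/280, 2/5 · 3/14 = 3/35, 1/5 · 5/14 = 1/14; with total 5/28.
Therefore the posterior P(r = 2 | data) = (3/280) / (5/28) = 3/50.

0.0600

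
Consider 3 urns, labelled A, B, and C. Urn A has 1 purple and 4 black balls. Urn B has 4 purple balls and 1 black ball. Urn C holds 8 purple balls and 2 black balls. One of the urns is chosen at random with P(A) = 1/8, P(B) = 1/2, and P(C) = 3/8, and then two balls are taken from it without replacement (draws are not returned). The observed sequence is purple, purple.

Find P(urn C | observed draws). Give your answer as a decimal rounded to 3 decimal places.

Compute the likelihood of the observed sequence for each case: P(data | urn A) = (1/5)(0/4) = 0; P(data | urn B) = (4/5)(3/4) = 3/5; P(data | urn C) = (8/10)(7/9) = 28/45.
The prior-weighted likelihoods are 1/8 · 0 = 0, 1/2 · 3/5 = 3/10, 3/8 · 28/45 = 7/30; summing to 8/15.
By Bayes' rule, P(urn C | data) = (7/30) / (8/15) = 7/16.

0.438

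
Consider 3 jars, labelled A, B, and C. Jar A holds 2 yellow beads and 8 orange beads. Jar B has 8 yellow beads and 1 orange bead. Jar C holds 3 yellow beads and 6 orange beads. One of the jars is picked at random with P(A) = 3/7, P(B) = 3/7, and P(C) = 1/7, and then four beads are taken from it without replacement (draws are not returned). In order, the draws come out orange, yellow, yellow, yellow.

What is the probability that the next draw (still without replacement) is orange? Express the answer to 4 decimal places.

0.0345

For each hypothesis, P(data | H) works out to: P(data | jar A) = (8/10)(2/9)(1/8)(0/7) = 0; P(data | jar B) = (1/9)(8/8)(7/7)(6/6) = 1/9; P(data | jar C) = (6/9)(3/8)(2/7)(1/6) = 1/84.
Weighting by the prior gives 3/7 · 0 = 0, 3/7 · 1/9 = 1/21, 1/7 · 1/84 = 1/588; summing to 29/588.
The posterior is then P(jar A | data) = 0, P(jar B | data) = 28/29, P(jar C | data) = 1/29.
So P(orange next | data) = Σ P(orange next | H) P(H | data) = (0)(28/29) + (1)(1/29) = 1/29.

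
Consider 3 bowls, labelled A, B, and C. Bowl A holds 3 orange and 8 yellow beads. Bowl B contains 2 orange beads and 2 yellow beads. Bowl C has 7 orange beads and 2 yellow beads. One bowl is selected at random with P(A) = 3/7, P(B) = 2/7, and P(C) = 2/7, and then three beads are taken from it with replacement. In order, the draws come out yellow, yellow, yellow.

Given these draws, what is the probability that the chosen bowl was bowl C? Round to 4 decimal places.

Compute the likelihood of the observed sequence for each case: P(data | bowl A) = (8/11)(8/11)(8/11) = 0.38467; P(data | bowl B) = (2/4)(2/4)(2/4) = 0.125; P(data | bowl C) = (2/9)(2/9)(2/9) = 0.010974.
The prior-weighted likelihoods are 3/7 · 0.38467 = 0.16486, 2/7 · 0.125 = 0.035714, 2/7 · 0.010974 = 0.0031354; with total 0.20371.
Therefore the posterior P(bowl C | data) = (0.0031354) / (0.20371) = 0.015392.

0.0154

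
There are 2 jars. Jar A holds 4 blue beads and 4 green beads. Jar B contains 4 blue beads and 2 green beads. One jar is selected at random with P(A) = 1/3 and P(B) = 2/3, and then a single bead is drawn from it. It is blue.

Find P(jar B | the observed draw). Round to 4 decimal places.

For each hypothesis, P(data | H) works out to: P(data | jar A) = (4/8) = 1/2; P(data | jar B) = (4/6) = 2/3.
Multiplying each by its prior: 1/3 · 1/2 = 1/6, 2/3 · 2/3 = 4/9; summing to 11/18.
So P(jar B | data) = (4/9) / (11/18) = 8/11.

0.7273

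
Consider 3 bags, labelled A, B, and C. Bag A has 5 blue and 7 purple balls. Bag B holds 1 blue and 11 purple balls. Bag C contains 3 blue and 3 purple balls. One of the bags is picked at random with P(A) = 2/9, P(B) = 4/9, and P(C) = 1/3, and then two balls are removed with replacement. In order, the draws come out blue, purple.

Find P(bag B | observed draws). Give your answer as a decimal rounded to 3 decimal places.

The likelihood of the observed sequence under each hypothesis: P(data | bag A) = (5/12)(7/12) = 35/144; P(data | bag B) = (1/12)(11/12) = 11/144; P(data | bag C) = (3/6)(3/6) = 1/4.
Weighting by the prior gives 2/9 · 35/144 = 35/648, 4/9 · 11/144 = 11/324, 1/3 · 1/4 = 1/12; with total 37/216.
By Bayes' rule, P(bag B | data) = (11/324) / (37/216) = 22/111.

0.198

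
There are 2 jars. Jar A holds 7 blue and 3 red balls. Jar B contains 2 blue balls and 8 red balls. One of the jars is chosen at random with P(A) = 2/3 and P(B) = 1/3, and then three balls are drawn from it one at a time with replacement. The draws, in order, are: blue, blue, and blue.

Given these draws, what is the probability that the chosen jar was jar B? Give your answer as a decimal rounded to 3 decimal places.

0.012

For each hypothesis, P(data | H) works out to: P(data | jar A) = (7/10)(7/10)(7/10) = 0.343; P(data | jar B) = (2/10)(2/10)(2/10) = 0.008.
Weighting by the prior gives 2/3 · 0.343 = 0.22867, 1/3 · 0.008 = 0.0026667; these sum to 0.23133.
Therefore the posterior P(jar B | data) = (0.0026667) / (0.23133) = 0.011527.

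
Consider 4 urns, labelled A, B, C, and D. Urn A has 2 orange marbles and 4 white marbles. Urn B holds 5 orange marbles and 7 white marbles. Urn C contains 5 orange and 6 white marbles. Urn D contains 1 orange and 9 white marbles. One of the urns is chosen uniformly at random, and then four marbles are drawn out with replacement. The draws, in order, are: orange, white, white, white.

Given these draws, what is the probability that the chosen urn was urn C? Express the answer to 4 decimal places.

0.2248

Compute the likelihood of the observed sequence for each case: P(data | urn A) = (2/6)(4/6)(4/6)(4/6) = 0.098765; P(data | urn B) = (5/12)(7/12)(7/12)(7/12) = 0.082706; P(data | urn C) = (5/11)(6/11)(6/11)(6/11) = 0.073765; P(data | urn D) = (1/10)(9/10)(9/10)(9/10) = 0.0729.
The prior-weighted likelihoods are 1/4 · 0.098765 = 0.024691, 1/4 · 0.082706 = 0.020677, 1/4 · 0.073765 = 0.018441, 1/4 · 0.0729 = 0.018225; these sum to 0.082034.
Hence P(urn C | data) = (0.018441) / (0.082034) = 0.2248.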